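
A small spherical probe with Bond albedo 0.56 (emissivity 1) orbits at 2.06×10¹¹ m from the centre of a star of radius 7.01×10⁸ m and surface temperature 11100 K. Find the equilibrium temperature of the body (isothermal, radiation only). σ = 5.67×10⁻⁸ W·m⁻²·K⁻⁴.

T ≈ 373 K

The star's surface emits σT_*⁴; at distance d the flux is S = σT_*⁴(R_*/d)².
S = 5.67×10⁻⁸·(11100)⁴·(7.01×10⁸/2.06×10¹¹)² = 9967 W/m².
For an isothermal sphere T⁴ = (1−a)S/(4σ) = 1.934×10¹⁰ K⁴.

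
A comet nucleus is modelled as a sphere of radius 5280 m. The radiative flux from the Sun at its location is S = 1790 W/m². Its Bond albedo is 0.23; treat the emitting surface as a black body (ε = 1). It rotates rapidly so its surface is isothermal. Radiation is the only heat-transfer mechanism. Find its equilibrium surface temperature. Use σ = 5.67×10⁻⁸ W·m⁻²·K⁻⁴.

At equilibrium, absorbed power = emitted power.
Absorbing cross-section = πr² = 8.758×10⁷ m²; emitting surface = 4πr² = 3.503×10⁸ m² (ratio 4).
(1−a)S·A_cross = εσ·A_surf·T⁴  ⇒  T⁴ = (1−a)S/(4σ).
T⁴ = 0.770·1790/(4·5.67×10⁻⁸) = 6.077×10⁹ K⁴.
T = (6.077×10⁹)^(1/4).

T ≈ 279 K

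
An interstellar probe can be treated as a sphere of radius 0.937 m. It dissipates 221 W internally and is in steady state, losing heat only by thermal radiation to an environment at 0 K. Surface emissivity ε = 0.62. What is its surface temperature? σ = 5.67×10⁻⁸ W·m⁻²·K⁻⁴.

T ≈ 155 K

Steady state: internal power = radiated power, P = εσA T⁴.
Radiating area A = 4πr² = 11.03 m².
T⁴ = P/(εσA) = 221/(0.62·5.67×10⁻⁸·11.03) = 5.698×10⁸ K⁴.
T = (5.698×10⁸)^(1/4).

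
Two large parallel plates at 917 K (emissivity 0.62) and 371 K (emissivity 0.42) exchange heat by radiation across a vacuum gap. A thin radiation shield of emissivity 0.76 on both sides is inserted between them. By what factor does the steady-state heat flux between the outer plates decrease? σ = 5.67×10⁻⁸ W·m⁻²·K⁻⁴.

Without shield: q₀ = σΔ(T⁴)/(1/ε₁+1/ε₂−1) with denominator 2.994.
With shield the two gaps are in series; the resistances add: (1/ε₁+1/ε_s−1)+(1/ε_s+1/ε₂−1) = 1.929+2.697 = 4.625.
Heat-flux ratio q₀/q = 4.625/2.994.

factor ≈ 1.54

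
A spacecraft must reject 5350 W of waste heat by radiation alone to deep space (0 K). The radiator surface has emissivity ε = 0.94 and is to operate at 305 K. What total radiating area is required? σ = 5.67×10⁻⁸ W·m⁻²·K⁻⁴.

A ≈ 11.6 m²

P = εσA T⁴ ⇒ A = P/(εσT⁴).
T⁴ = 8.654×10⁹ K⁴.
A = 5350/(0.94 × 5.67×10⁻⁸ × 8.654×10⁹).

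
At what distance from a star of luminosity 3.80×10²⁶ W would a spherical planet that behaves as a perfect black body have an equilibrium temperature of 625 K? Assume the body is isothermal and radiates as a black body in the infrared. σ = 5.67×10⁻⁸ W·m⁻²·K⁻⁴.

For an isothermal black-emitting sphere, (1−a)S·πr² = σ·4πr²·T⁴ ⇒ S = 4σT⁴/(1−a).
S = 4·5.67×10⁻⁸·(625)⁴/1.00 = 34610 W/m².
Flux falls as S = L/(4πd²), so d = √(L/(4πS)) = √(3.80×10²⁶/(4π·34610)).

d ≈ 2.96×10¹⁰ m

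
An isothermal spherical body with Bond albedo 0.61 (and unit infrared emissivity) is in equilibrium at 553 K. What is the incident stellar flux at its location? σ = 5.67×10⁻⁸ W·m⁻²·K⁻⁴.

(1−a)S·πr² = σ·4πr²·T⁴ ⇒ S = 4σT⁴/(1−a).
S = 4·5.67×10⁻⁸·9.352×10¹⁰/0.390.

S ≈ 54400 W/m²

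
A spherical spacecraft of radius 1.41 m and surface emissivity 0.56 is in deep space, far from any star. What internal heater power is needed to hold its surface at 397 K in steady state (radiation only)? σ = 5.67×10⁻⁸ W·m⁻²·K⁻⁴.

P ≈ 19700 W

P = εσ·4πr²·T⁴.
4πr² = 24.98 m²; T⁴ = 2.484×10¹⁰ K⁴.
P = 0.56·5.67×10⁻⁸·24.98·2.484×10¹⁰.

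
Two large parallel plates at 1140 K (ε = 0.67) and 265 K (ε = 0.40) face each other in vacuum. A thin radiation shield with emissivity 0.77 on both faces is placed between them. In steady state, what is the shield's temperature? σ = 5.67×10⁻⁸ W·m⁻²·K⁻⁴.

T_s ≈ 1010 K

In steady state the net flux on the hot side equals that on the cold side.
σ(T₁⁴−T_s⁴)/D₁ = σ(T_s⁴−T₂⁴)/D₂, with D₁ = 1/ε₁+1/ε_s−1 = 1.791, D₂ = 1/ε_s+1/ε₂−1 = 2.799.
Solve for T_s⁴: T_s⁴ = (D₂·T₁⁴ + D₁·T₂⁴)/(D₁+D₂) = 1.032×10¹² K⁴.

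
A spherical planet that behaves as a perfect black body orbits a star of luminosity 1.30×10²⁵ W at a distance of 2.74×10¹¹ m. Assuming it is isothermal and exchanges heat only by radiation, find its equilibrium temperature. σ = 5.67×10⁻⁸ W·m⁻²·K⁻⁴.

T ≈ 88.3 K

First find the stellar flux at distance d: S = L/(4πd²) = 1.30×10²⁵/(4π·(2.74×10¹¹)²) = 13.78 W/m².
For an isothermal sphere, absorbed (1−a)S·πr² = emitted σ·4πr²·T⁴, so T⁴ = (1−a)S/(4σ).
T⁴ = 1.00·13.78/(4·5.67×10⁻⁸) = 6.076×10⁷ K⁴.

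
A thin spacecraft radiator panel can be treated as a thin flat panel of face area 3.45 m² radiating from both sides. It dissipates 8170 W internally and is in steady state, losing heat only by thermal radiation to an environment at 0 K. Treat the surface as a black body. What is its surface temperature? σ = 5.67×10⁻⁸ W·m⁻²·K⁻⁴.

Steady state: internal power = radiated power, P = εσA T⁴.
Radiating area A = 2·3.45 = 6.900 m².
T⁴ = P/(εσA) = 8170/(1.0·5.67×10⁻⁸·6.900) = 2.088×10¹⁰ K⁴.
T = (2.088×10¹⁰)^(1/4).

T ≈ 380 K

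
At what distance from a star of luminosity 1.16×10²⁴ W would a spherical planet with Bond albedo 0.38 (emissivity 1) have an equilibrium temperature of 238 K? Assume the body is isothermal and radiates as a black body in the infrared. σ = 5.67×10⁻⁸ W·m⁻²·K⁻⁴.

For an isothermal black-emitting sphere, (1−a)S·πr² = σ·4πr²·T⁴ ⇒ S = 4σT⁴/(1−a).
S = 4·5.67×10⁻⁸·(238)⁴/0.620 = 1174 W/m².
Flux falls as S = L/(4πd²), so d = √(L/(4πS)) = √(1.16×10²⁴/(4π·1174)).

d ≈ 8.87×10⁹ m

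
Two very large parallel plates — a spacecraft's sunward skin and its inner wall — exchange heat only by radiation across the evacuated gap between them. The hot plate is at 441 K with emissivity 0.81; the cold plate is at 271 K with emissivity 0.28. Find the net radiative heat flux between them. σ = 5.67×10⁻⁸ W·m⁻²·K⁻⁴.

For two infinite grey parallel plates, q = σ(T₁⁴ − T₂⁴)/(1/ε₁ + 1/ε₂ − 1).
T₁⁴ − T₂⁴ = 3.782×10¹⁰ − 5.394×10⁹ = 3.243×10¹⁰ K⁴.
1/ε₁ + 1/ε₂ − 1 = 1.235 + 3.571 − 1 = 3.806.
q = 5.67×10⁻⁸ × 3.243×10¹⁰ / 3.806.

q ≈ 483 W/m²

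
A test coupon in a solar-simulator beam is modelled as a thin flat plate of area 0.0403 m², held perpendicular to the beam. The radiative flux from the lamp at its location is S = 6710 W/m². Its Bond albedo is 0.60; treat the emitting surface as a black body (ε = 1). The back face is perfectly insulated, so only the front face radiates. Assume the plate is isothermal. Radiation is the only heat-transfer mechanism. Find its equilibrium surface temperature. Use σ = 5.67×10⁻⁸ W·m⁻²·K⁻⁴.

T ≈ 466 K

At equilibrium, absorbed power = emitted power.
Absorbing cross-section = A = 0.04030 m²; emitting surface = A = 0.04030 m² (ratio 1).
(1−a)S·A_cross = εσ·A_surf·T⁴  ⇒  T⁴ = (1−a)S/(1σ).
T⁴ = 0.400·6710/(1·5.67×10⁻⁸) = 4.734×10¹⁰ K⁴.
T = (4.734×10¹⁰)^(1/4).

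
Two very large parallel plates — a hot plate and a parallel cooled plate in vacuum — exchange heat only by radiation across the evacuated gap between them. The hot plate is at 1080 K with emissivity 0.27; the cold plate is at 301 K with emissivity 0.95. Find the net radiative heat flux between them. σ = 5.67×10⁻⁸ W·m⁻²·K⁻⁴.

q ≈ 20400 W/m²

For two infinite grey parallel plates, q = σ(T₁⁴ − T₂⁴)/(1/ε₁ + 1/ε₂ − 1).
T₁⁴ − T₂⁴ = 1.360×10¹² − 8.209×10⁹ = 1.352×10¹² K⁴.
1/ε₁ + 1/ε₂ − 1 = 3.704 + 1.053 − 1 = 3.756.
q = 5.67×10⁻⁸ × 1.352×10¹² / 3.756.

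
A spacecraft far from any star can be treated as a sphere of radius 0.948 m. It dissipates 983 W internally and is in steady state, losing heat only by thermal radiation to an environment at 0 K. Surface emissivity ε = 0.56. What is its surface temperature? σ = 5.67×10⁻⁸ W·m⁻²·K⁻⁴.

Steady state: internal power = radiated power, P = εσA T⁴.
Radiating area A = 4πr² = 11.29 m².
T⁴ = P/(εσA) = 983/(0.56·5.67×10⁻⁸·11.29) = 2.741×10⁹ K⁴.
T = (2.741×10⁹)^(1/4).

T ≈ 229 K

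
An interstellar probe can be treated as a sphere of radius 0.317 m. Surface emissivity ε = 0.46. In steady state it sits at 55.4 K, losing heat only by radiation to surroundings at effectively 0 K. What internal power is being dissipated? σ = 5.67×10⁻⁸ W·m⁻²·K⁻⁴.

Steady state: P = εσA T⁴.
A = 4πr² = 1.263 m²; T⁴ = (55.4)⁴ = 9.420×10⁶ K⁴.
P = 0.46 × 5.67×10⁻⁸ × 1.263 × 9.420×10⁶.

P ≈ 0.310 W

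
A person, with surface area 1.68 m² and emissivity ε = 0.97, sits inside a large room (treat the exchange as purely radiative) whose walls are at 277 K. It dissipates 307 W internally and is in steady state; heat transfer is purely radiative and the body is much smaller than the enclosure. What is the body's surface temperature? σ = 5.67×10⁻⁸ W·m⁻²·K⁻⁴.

For a small grey body in a large enclosure, net radiated power = εσA(T⁴ − T_w⁴).
Steady state: P = εσA(T⁴ − T_w⁴) with A = 1.68 m².
T⁴ = P/(εσA) + T_w⁴ = 307/(0.97·5.67×10⁻⁸·1.680) + (277)⁴
    = 3.323×10⁹ + 5.887×10⁹ = 9.210×10⁹ K⁴.

T ≈ 310 K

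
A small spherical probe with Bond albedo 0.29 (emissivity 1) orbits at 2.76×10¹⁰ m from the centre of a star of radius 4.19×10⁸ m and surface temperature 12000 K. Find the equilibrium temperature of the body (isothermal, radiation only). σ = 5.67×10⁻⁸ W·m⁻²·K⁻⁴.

T ≈ 960 K

The star's surface emits σT_*⁴; at distance d the flux is S = σT_*⁴(R_*/d)².
S = 5.67×10⁻⁸·(12000)⁴·(4.19×10⁸/2.76×10¹⁰)² = 2.710×10⁵ W/m².
For an isothermal sphere T⁴ = (1−a)S/(4σ) = 8.483×10¹¹ K⁴.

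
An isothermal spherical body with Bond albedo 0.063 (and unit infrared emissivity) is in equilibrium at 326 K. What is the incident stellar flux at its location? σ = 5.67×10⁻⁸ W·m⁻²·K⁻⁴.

S ≈ 2730 W/m²

(1−a)S·πr² = σ·4πr²·T⁴ ⇒ S = 4σT⁴/(1−a).
S = 4·5.67×10⁻⁸·1.129×10¹⁰/0.937.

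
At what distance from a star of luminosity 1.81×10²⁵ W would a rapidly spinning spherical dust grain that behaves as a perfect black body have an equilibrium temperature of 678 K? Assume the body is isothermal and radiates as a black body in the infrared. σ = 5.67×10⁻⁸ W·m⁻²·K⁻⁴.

d ≈ 5.48×10⁹ m

For an isothermal black-emitting sphere, (1−a)S·πr² = σ·4πr²·T⁴ ⇒ S = 4σT⁴/(1−a).
S = 4·5.67×10⁻⁸·(678)⁴/1.00 = 47920 W/m².
Flux falls as S = L/(4πd²), so d = √(L/(4πS)) = √(1.81×10²⁵/(4π·47920)).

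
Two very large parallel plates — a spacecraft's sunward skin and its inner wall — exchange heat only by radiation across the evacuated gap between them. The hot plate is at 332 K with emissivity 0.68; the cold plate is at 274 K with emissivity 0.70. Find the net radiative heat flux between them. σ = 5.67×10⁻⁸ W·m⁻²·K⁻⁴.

For two infinite grey parallel plates, q = σ(T₁⁴ − T₂⁴)/(1/ε₁ + 1/ε₂ − 1).
T₁⁴ − T₂⁴ = 1.215×10¹⁰ − 5.636×10⁹ = 6.513×10⁹ K⁴.
1/ε₁ + 1/ε₂ − 1 = 1.471 + 1.429 − 1 = 1.899.
q = 5.67×10⁻⁸ × 6.513×10⁹ / 1.899.

q ≈ 194 W/m²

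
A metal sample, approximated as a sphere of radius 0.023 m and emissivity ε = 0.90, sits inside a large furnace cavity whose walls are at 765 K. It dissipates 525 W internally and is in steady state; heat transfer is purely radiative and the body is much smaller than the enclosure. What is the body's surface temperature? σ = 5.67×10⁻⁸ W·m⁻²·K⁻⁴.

For a small grey body in a large enclosure, net radiated power = εσA(T⁴ − T_w⁴).
Steady state: P = εσA(T⁴ − T_w⁴) with A = 4πr² = 0.006648 m².
T⁴ = P/(εσA) + T_w⁴ = 525/(0.90·5.67×10⁻⁸·0.006648) + (765)⁴
    = 1.548×10¹² + 3.425×10¹¹ = 1.890×10¹² K⁴.

T ≈ 1170 K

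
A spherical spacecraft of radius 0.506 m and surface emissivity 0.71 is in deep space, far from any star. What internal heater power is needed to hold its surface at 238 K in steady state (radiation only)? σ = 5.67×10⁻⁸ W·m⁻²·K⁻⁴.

P = εσ·4πr²·T⁴.
4πr² = 3.217 m²; T⁴ = 3.209×10⁹ K⁴.
P = 0.71·5.67×10⁻⁸·3.217·3.209×10⁹.

P ≈ 416 W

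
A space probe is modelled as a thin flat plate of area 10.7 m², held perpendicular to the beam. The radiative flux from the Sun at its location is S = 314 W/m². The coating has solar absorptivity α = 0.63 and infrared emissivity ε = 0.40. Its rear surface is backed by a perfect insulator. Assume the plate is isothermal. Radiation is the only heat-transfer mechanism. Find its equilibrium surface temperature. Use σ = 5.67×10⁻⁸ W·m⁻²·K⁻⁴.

T ≈ 306 K

At equilibrium, absorbed power = emitted power.
Absorbing cross-section = A = 10.70 m²; emitting surface = A = 10.70 m² (ratio 1).
αS·A_cross = εσ·A_surf·T⁴  ⇒  T⁴ = αS/(ε·1σ).
T⁴ = 0.630·314/(0.40·1·5.67×10⁻⁸) = 8.722×10⁹ K⁴.
T = (8.722×10⁹)^(1/4).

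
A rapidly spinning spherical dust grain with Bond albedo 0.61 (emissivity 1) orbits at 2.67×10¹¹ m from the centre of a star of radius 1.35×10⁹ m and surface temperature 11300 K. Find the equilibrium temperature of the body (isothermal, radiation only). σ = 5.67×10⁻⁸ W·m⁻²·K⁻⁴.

The star's surface emits σT_*⁴; at distance d the flux is S = σT_*⁴(R_*/d)².
S = 5.67×10⁻⁸·(11300)⁴·(1.35×10⁹/2.67×10¹¹)² = 23630 W/m².
For an isothermal sphere T⁴ = (1−a)S/(4σ) = 4.064×10¹⁰ K⁴.

T ≈ 449 K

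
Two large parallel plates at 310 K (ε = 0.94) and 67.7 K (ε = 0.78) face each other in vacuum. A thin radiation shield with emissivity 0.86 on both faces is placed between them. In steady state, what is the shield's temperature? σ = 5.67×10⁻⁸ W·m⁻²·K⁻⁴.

In steady state the net flux on the hot side equals that on the cold side.
σ(T₁⁴−T_s⁴)/D₁ = σ(T_s⁴−T₂⁴)/D₂, with D₁ = 1/ε₁+1/ε_s−1 = 1.227, D₂ = 1/ε_s+1/ε₂−1 = 1.445.
Solve for T_s⁴: T_s⁴ = (D₂·T₁⁴ + D₁·T₂⁴)/(D₁+D₂) = 5.004×10⁹ K⁴.

T_s ≈ 266 K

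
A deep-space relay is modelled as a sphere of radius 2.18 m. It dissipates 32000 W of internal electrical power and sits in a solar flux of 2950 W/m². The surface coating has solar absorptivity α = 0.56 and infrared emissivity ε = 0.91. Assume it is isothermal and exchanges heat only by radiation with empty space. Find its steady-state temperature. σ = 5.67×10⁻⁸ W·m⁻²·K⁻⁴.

T ≈ 368 K

At steady state, absorbed solar power + internal power = radiated power.
Absorbed: α·S·A_cross = 0.56·2950·14.93 = 24660 W (cross-section πr²).
Total input = 24660 + 32000 = 56660 W.
Radiated: εσ·A_surf·T⁴ with A_surf = 4πr² = 59.72 m².
T⁴ = 56660/(0.91·5.67×10⁻⁸·59.72) = 1.839×10¹⁰ K⁴.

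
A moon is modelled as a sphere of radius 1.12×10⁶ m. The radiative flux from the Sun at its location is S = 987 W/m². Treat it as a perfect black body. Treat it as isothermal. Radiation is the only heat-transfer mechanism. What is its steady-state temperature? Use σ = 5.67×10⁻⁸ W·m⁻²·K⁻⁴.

T ≈ 257 K

At equilibrium, absorbed power = emitted power.
Absorbing cross-section = πr² = 3.941×10¹² m²; emitting surface = 4πr² = 1.576×10¹³ m² (ratio 4).
S·A_cross = εσ·A_surf·T⁴  ⇒  T⁴ = S/(4σ).
T⁴ = 1.00·987/(4·5.67×10⁻⁸) = 4.352×10⁹ K⁴.
T = (4.352×10⁹)^(1/4).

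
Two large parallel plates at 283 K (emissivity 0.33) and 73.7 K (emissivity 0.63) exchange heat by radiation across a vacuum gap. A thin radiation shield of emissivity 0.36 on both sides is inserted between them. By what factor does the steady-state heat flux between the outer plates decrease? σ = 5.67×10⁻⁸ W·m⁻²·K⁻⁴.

Without shield: q₀ = σΔ(T⁴)/(1/ε₁+1/ε₂−1) with denominator 3.618.
With shield the two gaps are in series; the resistances add: (1/ε₁+1/ε_s−1)+(1/ε_s+1/ε₂−1) = 4.808+3.365 = 8.173.
Heat-flux ratio q₀/q = 8.173/3.618.

factor ≈ 2.26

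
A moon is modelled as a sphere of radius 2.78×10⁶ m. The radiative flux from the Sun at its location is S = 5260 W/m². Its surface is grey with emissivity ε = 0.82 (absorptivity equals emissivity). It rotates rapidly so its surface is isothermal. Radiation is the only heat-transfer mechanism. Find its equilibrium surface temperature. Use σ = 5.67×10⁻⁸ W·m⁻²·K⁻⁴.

T ≈ 390 K

At equilibrium, absorbed power = emitted power.
Absorbing cross-section = πr² = 2.428×10¹³ m²; emitting surface = 4πr² = 9.712×10¹³ m² (ratio 4).
εS·A_cross = εσ·A_surf·T⁴  ⇒  T⁴ = S/(4σ)   (ε cancels).
T⁴ = 5260/(4·5.67×10⁻⁸) = 2.319×10¹⁰ K⁴.
T = (2.319×10¹⁰)^(1/4).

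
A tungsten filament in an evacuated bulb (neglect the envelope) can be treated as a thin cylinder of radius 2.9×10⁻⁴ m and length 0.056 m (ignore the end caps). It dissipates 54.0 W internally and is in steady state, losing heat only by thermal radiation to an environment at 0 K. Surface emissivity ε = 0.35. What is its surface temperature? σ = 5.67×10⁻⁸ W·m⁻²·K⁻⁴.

T ≈ 2270 K

Steady state: internal power = radiated power, P = εσA T⁴.
Radiating area A = 2πrL = 1.020×10⁻⁴ m².
T⁴ = P/(εσA) = 54.0/(0.35·5.67×10⁻⁸·1.020×10⁻⁴) = 2.667×10¹³ K⁴.
T = (2.667×10¹³)^(1/4).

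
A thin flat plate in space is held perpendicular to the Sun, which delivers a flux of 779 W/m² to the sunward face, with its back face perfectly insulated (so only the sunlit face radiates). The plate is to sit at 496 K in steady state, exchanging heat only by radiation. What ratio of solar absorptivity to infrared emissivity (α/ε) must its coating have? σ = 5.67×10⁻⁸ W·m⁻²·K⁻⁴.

Balance: αS·A = εσ·1A·T⁴ ⇒ α/ε = σT⁴/S.
α/ε = 5.67×10⁻⁸·(496)⁴/779 = 5.67×10⁻⁸·6.052×10¹⁰/779.

α/ε ≈ 4.41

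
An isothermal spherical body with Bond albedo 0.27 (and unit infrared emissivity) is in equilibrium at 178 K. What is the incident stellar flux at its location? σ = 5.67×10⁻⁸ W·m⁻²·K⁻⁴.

(1−a)S·πr² = σ·4πr²·T⁴ ⇒ S = 4σT⁴/(1−a).
S = 4·5.67×10⁻⁸·1.004×10⁹/0.730.

S ≈ 312 W/m²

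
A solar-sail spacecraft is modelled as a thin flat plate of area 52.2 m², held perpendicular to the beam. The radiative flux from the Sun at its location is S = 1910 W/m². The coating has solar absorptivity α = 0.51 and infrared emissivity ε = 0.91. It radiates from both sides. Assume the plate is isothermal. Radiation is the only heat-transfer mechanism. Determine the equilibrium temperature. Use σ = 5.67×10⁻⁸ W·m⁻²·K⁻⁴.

At equilibrium, absorbed power = emitted power.
Absorbing cross-section = A = 52.20 m²; emitting surface = 2A = 104.4 m² (ratio 2).
αS·A_cross = εσ·A_surf·T⁴  ⇒  T⁴ = αS/(ε·2σ).
T⁴ = 0.510·1910/(0.91·2·5.67×10⁻⁸) = 9.440×10⁹ K⁴.
T = (9.440×10⁹)^(1/4).

T ≈ 312 K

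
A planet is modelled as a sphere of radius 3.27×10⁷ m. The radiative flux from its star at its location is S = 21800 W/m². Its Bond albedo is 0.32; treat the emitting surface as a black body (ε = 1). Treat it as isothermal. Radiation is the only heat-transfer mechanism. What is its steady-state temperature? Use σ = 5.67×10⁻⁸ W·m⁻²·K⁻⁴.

T ≈ 506 K

At equilibrium, absorbed power = emitted power.
Absorbing cross-section = πr² = 3.359×10¹⁵ m²; emitting surface = 4πr² = 1.344×10¹⁶ m² (ratio 4).
(1−a)S·A_cross = εσ·A_surf·T⁴  ⇒  T⁴ = (1−a)S/(4σ).
T⁴ = 0.680·21800/(4·5.67×10⁻⁸) = 6.536×10¹⁰ K⁴.
T = (6.536×10¹⁰)^(1/4).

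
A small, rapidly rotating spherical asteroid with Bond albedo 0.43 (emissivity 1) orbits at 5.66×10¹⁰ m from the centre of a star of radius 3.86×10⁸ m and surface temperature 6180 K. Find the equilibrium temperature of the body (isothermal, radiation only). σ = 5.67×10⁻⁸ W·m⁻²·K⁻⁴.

The star's surface emits σT_*⁴; at distance d the flux is S = σT_*⁴(R_*/d)².
S = 5.67×10⁻⁸·(6180)⁴·(3.86×10⁸/5.66×10¹⁰)² = 3847 W/m².
For an isothermal sphere T⁴ = (1−a)S/(4σ) = 9.667×10⁹ K⁴.

T ≈ 314 K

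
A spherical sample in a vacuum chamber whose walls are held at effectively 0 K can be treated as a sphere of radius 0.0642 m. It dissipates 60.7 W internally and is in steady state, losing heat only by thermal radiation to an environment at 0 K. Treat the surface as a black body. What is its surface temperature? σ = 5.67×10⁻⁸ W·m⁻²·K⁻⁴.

Steady state: internal power = radiated power, P = εσA T⁴.
Radiating area A = 4πr² = 0.05179 m².
T⁴ = P/(εσA) = 60.7/(1.0·5.67×10⁻⁸·0.05179) = 2.067×10¹⁰ K⁴.
T = (2.067×10¹⁰)^(1/4).

T ≈ 379 K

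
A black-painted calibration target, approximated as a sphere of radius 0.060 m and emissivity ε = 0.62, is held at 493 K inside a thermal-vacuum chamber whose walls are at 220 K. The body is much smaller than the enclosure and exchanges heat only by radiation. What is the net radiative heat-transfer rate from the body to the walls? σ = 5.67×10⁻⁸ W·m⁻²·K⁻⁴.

For a small grey body in a large enclosure: P_net = εσA(T_body⁴ − T_wall⁴).
A = 4πr² = 0.04524 m²; T_body⁴ − T_wall⁴ = 5.907×10¹⁰ − 2.343×10⁹ = 5.673×10¹⁰ K⁴.
|P_net| = 0.62·5.67×10⁻⁸·0.04524·5.673×10¹⁰.

P_net ≈ 90.2 W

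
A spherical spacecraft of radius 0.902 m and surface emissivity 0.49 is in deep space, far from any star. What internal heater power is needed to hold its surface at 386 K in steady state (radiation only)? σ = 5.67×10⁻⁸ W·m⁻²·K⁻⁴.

P ≈ 6310 W

P = εσ·4πr²·T⁴.
4πr² = 10.22 m²; T⁴ = 2.220×10¹⁰ K⁴.
P = 0.49·5.67×10⁻⁸·10.22·2.220×10¹⁰.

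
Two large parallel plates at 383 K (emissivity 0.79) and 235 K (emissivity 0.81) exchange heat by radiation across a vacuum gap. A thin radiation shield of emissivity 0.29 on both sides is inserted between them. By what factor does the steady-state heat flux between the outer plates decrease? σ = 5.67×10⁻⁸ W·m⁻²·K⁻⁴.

Without shield: q₀ = σΔ(T⁴)/(1/ε₁+1/ε₂−1) with denominator 1.500.
With shield the two gaps are in series; the resistances add: (1/ε₁+1/ε_s−1)+(1/ε_s+1/ε₂−1) = 3.714+3.683 = 7.397.
Heat-flux ratio q₀/q = 7.397/1.500.

factor ≈ 4.93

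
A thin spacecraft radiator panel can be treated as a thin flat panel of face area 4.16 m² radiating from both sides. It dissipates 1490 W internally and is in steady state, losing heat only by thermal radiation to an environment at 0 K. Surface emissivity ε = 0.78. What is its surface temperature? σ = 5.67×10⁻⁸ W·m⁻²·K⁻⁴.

T ≈ 252 K

Steady state: internal power = radiated power, P = εσA T⁴.
Radiating area A = 2·4.16 = 8.320 m².
T⁴ = P/(εσA) = 1490/(0.78·5.67×10⁻⁸·8.320) = 4.049×10⁹ K⁴.
T = (4.049×10⁹)^(1/4).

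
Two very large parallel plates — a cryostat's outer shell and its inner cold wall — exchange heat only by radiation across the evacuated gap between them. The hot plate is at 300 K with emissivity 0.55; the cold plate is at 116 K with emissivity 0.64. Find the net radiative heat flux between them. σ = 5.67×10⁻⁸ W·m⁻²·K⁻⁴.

q ≈ 189 W/m²

For two infinite grey parallel plates, q = σ(T₁⁴ − T₂⁴)/(1/ε₁ + 1/ε₂ − 1).
T₁⁴ − T₂⁴ = 8.100×10⁹ − 1.811×10⁸ = 7.919×10⁹ K⁴.
1/ε₁ + 1/ε₂ − 1 = 1.818 + 1.562 − 1 = 2.381.
q = 5.67×10⁻⁸ × 7.919×10⁹ / 2.381.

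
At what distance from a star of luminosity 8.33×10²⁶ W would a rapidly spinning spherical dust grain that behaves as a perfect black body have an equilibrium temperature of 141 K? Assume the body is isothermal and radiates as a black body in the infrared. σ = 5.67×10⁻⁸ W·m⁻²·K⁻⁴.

For an isothermal black-emitting sphere, (1−a)S·πr² = σ·4πr²·T⁴ ⇒ S = 4σT⁴/(1−a).
S = 4·5.67×10⁻⁸·(141)⁴/1.00 = 89.64 W/m².
Flux falls as S = L/(4πd²), so d = √(L/(4πS)) = √(8.33×10²⁶/(4π·89.64)).

d ≈ 8.60×10¹¹ m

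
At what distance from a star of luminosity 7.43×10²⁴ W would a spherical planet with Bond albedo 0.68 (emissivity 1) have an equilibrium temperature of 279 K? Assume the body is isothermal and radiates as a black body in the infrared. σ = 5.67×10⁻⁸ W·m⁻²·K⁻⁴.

For an isothermal black-emitting sphere, (1−a)S·πr² = σ·4πr²·T⁴ ⇒ S = 4σT⁴/(1−a).
S = 4·5.67×10⁻⁸·(279)⁴/0.320 = 4294 W/m².
Flux falls as S = L/(4πd²), so d = √(L/(4πS)) = √(7.43×10²⁴/(4π·4294)).

d ≈ 1.17×10¹⁰ m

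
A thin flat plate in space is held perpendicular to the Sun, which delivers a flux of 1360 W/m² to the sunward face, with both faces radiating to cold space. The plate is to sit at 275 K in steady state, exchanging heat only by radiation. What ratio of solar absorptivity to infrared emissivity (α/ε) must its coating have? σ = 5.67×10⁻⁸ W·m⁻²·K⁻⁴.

Balance: αS·A = εσ·2A·T⁴ ⇒ α/ε = 2σT⁴/S.
α/ε = 2·5.67×10⁻⁸·(275)⁴/1360 = 2·5.67×10⁻⁸·5.719×10⁹/1360.

α/ε ≈ 0.477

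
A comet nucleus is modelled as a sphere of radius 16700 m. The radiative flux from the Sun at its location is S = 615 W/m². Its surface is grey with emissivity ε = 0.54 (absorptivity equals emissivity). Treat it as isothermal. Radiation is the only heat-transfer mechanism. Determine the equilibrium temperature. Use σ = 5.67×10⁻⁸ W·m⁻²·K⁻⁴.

T ≈ 228 K

At equilibrium, absorbed power = emitted power.
Absorbing cross-section = πr² = 8.762×10⁸ m²; emitting surface = 4πr² = 3.505×10⁹ m² (ratio 4).
εS·A_cross = εσ·A_surf·T⁴  ⇒  T⁴ = S/(4σ)   (ε cancels).
T⁴ = 615/(4·5.67×10⁻⁸) = 2.712×10⁹ K⁴.
T = (2.712×10⁹)^(1/4).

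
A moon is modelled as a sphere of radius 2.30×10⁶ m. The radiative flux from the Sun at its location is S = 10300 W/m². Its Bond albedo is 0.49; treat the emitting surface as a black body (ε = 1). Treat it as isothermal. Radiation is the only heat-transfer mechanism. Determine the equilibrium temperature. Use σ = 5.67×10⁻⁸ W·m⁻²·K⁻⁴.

T ≈ 390 K

At equilibrium, absorbed power = emitted power.
Absorbing cross-section = πr² = 1.662×10¹³ m²; emitting surface = 4πr² = 6.648×10¹³ m² (ratio 4).
(1−a)S·A_cross = εσ·A_surf·T⁴  ⇒  T⁴ = (1−a)S/(4σ).
T⁴ = 0.510·10300/(4·5.67×10⁻⁸) = 2.316×10¹⁰ K⁴.
T = (2.316×10¹⁰)^(1/4).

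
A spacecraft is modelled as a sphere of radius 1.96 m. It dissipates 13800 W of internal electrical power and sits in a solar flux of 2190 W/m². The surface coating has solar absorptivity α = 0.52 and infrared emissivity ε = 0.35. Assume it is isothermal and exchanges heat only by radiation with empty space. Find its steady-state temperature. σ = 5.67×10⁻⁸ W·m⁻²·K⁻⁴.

At steady state, absorbed solar power + internal power = radiated power.
Absorbed: α·S·A_cross = 0.52·2190·12.07 = 13740 W (cross-section πr²).
Total input = 13740 + 13800 = 27540 W.
Radiated: εσ·A_surf·T⁴ with A_surf = 4πr² = 48.27 m².
T⁴ = 27540/(0.35·5.67×10⁻⁸·48.27) = 2.875×10¹⁰ K⁴.

T ≈ 412 K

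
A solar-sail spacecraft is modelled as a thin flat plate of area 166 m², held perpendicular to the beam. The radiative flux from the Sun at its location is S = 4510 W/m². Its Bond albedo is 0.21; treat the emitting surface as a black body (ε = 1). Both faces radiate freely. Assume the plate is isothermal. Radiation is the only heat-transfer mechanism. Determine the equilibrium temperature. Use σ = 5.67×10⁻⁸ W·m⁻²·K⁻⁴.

At equilibrium, absorbed power = emitted power.
Absorbing cross-section = A = 166.0 m²; emitting surface = 2A = 332.0 m² (ratio 2).
(1−a)S·A_cross = εσ·A_surf·T⁴  ⇒  T⁴ = (1−a)S/(2σ).
T⁴ = 0.790·4510/(2·5.67×10⁻⁸) = 3.142×10¹⁰ K⁴.
T = (3.142×10¹⁰)^(1/4).

T ≈ 421 K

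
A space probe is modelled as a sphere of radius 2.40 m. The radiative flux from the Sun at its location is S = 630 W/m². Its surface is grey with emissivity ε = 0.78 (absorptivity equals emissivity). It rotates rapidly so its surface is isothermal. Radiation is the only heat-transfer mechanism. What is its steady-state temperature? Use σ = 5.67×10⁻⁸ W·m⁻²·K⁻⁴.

T ≈ 230 K

At equilibrium, absorbed power = emitted power.
Absorbing cross-section = πr² = 18.10 m²; emitting surface = 4πr² = 72.38 m² (ratio 4).
εS·A_cross = εσ·A_surf·T⁴  ⇒  T⁴ = S/(4σ)   (ε cancels).
T⁴ = 630/(4·5.67×10⁻⁸) = 2.778×10⁹ K⁴.
T = (2.778×10⁹)^(1/4).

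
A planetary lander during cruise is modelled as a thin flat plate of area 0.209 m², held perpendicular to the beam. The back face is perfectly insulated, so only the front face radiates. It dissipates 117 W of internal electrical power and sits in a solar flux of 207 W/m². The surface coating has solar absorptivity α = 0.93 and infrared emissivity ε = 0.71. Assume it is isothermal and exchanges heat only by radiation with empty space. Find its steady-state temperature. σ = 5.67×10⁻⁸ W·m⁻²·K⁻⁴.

At steady state, absorbed solar power + internal power = radiated power.
Absorbed: α·S·A_cross = 0.93·207·0.2090 = 40.23 W (cross-section A).
Total input = 40.23 + 117 = 157.2 W.
Radiated: εσ·A_surf·T⁴ with A_surf = A = 0.2090 m².
T⁴ = 157.2/(0.71·5.67×10⁻⁸·0.2090) = 1.869×10¹⁰ K⁴.

T ≈ 370 K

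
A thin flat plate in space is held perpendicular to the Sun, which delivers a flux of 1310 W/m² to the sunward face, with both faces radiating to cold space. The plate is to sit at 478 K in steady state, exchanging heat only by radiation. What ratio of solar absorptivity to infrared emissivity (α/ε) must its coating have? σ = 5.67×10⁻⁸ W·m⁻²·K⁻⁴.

Balance: αS·A = εσ·2A·T⁴ ⇒ α/ε = 2σT⁴/S.
α/ε = 2·5.67×10⁻⁸·(478)⁴/1310 = 2·5.67×10⁻⁸·5.220×10¹⁰/1310.

α/ε ≈ 4.52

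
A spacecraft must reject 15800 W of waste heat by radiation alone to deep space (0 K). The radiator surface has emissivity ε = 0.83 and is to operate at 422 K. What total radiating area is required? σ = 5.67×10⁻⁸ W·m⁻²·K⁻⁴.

P = εσA T⁴ ⇒ A = P/(εσT⁴).
T⁴ = 3.171×10¹⁰ K⁴.
A = 15800/(0.83 × 5.67×10⁻⁸ × 3.171×10¹⁰).

A ≈ 10.6 m²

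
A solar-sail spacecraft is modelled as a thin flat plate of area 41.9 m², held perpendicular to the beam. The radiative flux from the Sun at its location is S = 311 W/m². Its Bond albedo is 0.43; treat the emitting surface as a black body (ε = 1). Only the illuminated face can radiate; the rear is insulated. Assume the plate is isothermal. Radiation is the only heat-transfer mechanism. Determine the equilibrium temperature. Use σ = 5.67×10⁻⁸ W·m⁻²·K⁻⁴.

T ≈ 236 K

At equilibrium, absorbed power = emitted power.
Absorbing cross-section = A = 41.90 m²; emitting surface = A = 41.90 m² (ratio 1).
(1−a)S·A_cross = εσ·A_surf·T⁴  ⇒  T⁴ = (1−a)S/(1σ).
T⁴ = 0.570·311/(1·5.67×10⁻⁸) = 3.126×10⁹ K⁴.
T = (3.126×10⁹)^(1/4).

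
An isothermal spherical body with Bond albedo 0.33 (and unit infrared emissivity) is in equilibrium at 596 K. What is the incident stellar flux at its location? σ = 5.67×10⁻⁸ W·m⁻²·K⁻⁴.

S ≈ 42700 W/m²

(1−a)S·πr² = σ·4πr²·T⁴ ⇒ S = 4σT⁴/(1−a).
S = 4·5.67×10⁻⁸·1.262×10¹¹/0.670.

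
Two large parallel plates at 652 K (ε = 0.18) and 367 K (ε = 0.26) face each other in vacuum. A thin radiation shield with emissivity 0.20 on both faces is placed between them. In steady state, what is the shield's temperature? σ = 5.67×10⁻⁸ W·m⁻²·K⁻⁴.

T_s ≈ 550 K

In steady state the net flux on the hot side equals that on the cold side.
σ(T₁⁴−T_s⁴)/D₁ = σ(T_s⁴−T₂⁴)/D₂, with D₁ = 1/ε₁+1/ε_s−1 = 9.556, D₂ = 1/ε_s+1/ε₂−1 = 7.846.
Solve for T_s⁴: T_s⁴ = (D₂·T₁⁴ + D₁·T₂⁴)/(D₁+D₂) = 9.144×10¹⁰ K⁴.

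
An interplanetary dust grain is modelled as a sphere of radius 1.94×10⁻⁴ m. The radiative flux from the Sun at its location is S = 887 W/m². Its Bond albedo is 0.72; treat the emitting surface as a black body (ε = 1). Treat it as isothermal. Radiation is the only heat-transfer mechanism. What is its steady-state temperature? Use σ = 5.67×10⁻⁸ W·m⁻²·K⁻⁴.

T ≈ 182 K

At equilibrium, absorbed power = emitted power.
Absorbing cross-section = πr² = 1.182×10⁻⁷ m²; emitting surface = 4πr² = 4.729×10⁻⁷ m² (ratio 4).
(1−a)S·A_cross = εσ·A_surf·T⁴  ⇒  T⁴ = (1−a)S/(4σ).
T⁴ = 0.280·887/(4·5.67×10⁻⁸) = 1.095×10⁹ K⁴.
T = (1.095×10⁹)^(1/4).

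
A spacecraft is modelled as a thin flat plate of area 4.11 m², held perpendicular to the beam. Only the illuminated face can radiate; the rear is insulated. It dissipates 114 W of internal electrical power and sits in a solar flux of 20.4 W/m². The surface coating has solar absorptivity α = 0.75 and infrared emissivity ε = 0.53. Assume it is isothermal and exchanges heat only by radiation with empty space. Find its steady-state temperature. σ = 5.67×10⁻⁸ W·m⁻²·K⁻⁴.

At steady state, absorbed solar power + internal power = radiated power.
Absorbed: α·S·A_cross = 0.75·20.4·4.110 = 62.88 W (cross-section A).
Total input = 62.88 + 114 = 176.9 W.
Radiated: εσ·A_surf·T⁴ with A_surf = A = 4.110 m².
T⁴ = 176.9/(0.53·5.67×10⁻⁸·4.110) = 1.432×10⁹ K⁴.

T ≈ 195 K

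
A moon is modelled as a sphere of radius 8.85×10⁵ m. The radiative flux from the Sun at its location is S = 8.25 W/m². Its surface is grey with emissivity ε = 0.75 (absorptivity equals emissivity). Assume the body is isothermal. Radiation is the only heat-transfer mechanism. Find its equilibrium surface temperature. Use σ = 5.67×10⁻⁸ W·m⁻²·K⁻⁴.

T ≈ 77.7 K

At equilibrium, absorbed power = emitted power.
Absorbing cross-section = πr² = 2.461×10¹² m²; emitting surface = 4πr² = 9.842×10¹² m² (ratio 4).
εS·A_cross = εσ·A_surf·T⁴  ⇒  T⁴ = S/(4σ)   (ε cancels).
T⁴ = 8.25/(4·5.67×10⁻⁸) = 3.638×10⁷ K⁴.
T = (3.638×10⁷)^(1/4).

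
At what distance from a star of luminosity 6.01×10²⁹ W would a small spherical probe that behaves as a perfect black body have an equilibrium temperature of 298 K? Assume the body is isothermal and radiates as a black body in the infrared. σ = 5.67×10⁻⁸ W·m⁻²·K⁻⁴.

For an isothermal black-emitting sphere, (1−a)S·πr² = σ·4πr²·T⁴ ⇒ S = 4σT⁴/(1−a).
S = 4·5.67×10⁻⁸·(298)⁴/1.00 = 1789 W/m².
Flux falls as S = L/(4πd²), so d = √(L/(4πS)) = √(6.01×10²⁹/(4π·1789)).

d ≈ 5.17×10¹² m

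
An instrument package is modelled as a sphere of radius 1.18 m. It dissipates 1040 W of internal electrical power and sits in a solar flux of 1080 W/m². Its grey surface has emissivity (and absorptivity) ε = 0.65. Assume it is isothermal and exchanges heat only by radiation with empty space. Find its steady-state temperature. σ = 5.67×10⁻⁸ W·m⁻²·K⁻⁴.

At steady state, absorbed solar power + internal power = radiated power.
Absorbed: α·S·A_cross = 0.65·1080·4.374 = 3071 W (cross-section πr²).
Total input = 3071 + 1040 = 4111 W.
Radiated: εσ·A_surf·T⁴ with A_surf = 4πr² = 17.50 m².
T⁴ = 4111/(0.65·5.67×10⁻⁸·17.50) = 6.375×10⁹ K⁴.

T ≈ 283 K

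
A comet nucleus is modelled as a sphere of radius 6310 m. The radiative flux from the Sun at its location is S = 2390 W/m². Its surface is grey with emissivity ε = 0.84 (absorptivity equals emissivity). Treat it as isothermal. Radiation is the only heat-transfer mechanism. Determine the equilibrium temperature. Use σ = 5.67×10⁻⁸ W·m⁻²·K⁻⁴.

T ≈ 320 K

At equilibrium, absorbed power = emitted power.
Absorbing cross-section = πr² = 1.251×10⁸ m²; emitting surface = 4πr² = 5.003×10⁸ m² (ratio 4).
εS·A_cross = εσ·A_surf·T⁴  ⇒  T⁴ = S/(4σ)   (ε cancels).
T⁴ = 2390/(4·5.67×10⁻⁸) = 1.054×10¹⁰ K⁴.
T = (1.054×10¹⁰)^(1/4).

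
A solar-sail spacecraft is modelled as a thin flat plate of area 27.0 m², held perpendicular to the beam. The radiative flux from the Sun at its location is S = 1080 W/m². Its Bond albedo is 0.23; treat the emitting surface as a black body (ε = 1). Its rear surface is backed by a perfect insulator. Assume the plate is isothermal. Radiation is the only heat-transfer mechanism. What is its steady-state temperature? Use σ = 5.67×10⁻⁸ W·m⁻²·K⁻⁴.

T ≈ 348 K

At equilibrium, absorbed power = emitted power.
Absorbing cross-section = A = 27.00 m²; emitting surface = A = 27.00 m² (ratio 1).
(1−a)S·A_cross = εσ·A_surf·T⁴  ⇒  T⁴ = (1−a)S/(1σ).
T⁴ = 0.770·1080/(1·5.67×10⁻⁸) = 1.467×10¹⁰ K⁴.
T = (1.467×10¹⁰)^(1/4).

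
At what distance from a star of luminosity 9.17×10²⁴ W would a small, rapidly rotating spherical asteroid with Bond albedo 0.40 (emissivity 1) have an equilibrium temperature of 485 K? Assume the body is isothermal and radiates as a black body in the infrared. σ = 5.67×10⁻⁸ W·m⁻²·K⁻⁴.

For an isothermal black-emitting sphere, (1−a)S·πr² = σ·4πr²·T⁴ ⇒ S = 4σT⁴/(1−a).
S = 4·5.67×10⁻⁸·(485)⁴/0.600 = 20920 W/m².
Flux falls as S = L/(4πd²), so d = √(L/(4πS)) = √(9.17×10²⁴/(4π·20920)).

d ≈ 5.91×10⁹ m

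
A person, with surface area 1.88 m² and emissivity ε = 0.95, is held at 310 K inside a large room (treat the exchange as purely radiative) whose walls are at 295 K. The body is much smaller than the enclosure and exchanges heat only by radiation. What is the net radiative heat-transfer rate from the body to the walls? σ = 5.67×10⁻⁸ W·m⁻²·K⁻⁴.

For a small grey body in a large enclosure: P_net = εσA(T_body⁴ − T_wall⁴).
A = 1.88 m²; T_body⁴ − T_wall⁴ = 9.235×10⁹ − 7.573×10⁹ = 1.662×10⁹ K⁴.
|P_net| = 0.95·5.67×10⁻⁸·1.880·1.662×10⁹.

P_net ≈ 168 W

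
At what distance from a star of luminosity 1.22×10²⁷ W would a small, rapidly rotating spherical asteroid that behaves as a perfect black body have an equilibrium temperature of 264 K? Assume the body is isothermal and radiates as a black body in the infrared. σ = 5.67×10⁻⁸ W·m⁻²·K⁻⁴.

For an isothermal black-emitting sphere, (1−a)S·πr² = σ·4πr²·T⁴ ⇒ S = 4σT⁴/(1−a).
S = 4·5.67×10⁻⁸·(264)⁴/1.00 = 1102 W/m².
Flux falls as S = L/(4πd²), so d = √(L/(4πS)) = √(1.22×10²⁷/(4π·1102)).

d ≈ 2.97×10¹¹ m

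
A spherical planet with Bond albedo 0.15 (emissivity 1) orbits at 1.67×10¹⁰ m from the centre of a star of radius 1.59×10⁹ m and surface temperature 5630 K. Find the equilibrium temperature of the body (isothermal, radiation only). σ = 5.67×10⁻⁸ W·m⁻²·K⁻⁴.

The star's surface emits σT_*⁴; at distance d the flux is S = σT_*⁴(R_*/d)².
S = 5.67×10⁻⁸·(5630)⁴·(1.59×10⁹/1.67×10¹⁰)² = 5.164×10⁵ W/m².
For an isothermal sphere T⁴ = (1−a)S/(4σ) = 1.935×10¹² K⁴.

T ≈ 1180 K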